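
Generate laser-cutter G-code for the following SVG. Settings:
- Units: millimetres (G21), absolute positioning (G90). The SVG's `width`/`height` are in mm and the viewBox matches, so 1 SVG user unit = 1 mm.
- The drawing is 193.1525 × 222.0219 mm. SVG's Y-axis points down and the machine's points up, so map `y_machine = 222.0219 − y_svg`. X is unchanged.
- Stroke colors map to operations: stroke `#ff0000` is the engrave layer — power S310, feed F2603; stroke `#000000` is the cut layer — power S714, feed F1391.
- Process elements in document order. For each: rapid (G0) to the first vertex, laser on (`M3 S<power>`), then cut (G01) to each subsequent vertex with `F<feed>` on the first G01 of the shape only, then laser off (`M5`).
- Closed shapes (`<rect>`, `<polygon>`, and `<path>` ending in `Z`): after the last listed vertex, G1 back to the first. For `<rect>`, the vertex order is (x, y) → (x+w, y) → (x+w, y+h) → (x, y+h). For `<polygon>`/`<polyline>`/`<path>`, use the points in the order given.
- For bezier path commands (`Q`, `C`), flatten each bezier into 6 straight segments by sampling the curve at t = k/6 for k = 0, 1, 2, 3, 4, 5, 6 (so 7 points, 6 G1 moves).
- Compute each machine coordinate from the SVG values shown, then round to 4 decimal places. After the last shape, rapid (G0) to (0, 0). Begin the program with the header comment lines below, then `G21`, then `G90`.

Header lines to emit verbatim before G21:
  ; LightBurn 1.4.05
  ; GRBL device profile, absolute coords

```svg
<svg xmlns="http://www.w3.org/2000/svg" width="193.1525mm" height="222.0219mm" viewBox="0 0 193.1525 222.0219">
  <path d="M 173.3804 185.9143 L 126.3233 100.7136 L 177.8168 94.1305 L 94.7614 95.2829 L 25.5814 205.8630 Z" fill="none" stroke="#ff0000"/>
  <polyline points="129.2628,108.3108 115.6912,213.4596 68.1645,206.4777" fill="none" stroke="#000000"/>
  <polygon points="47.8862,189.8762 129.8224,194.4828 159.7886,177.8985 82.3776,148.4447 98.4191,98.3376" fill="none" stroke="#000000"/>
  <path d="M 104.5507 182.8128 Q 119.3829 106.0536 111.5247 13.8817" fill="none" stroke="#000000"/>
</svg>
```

; LightBurn 1.4.05
; GRBL device profile, absolute coords
G21
G90
G0 X173.3804 Y36.1076
M3 S310
G01 X126.3233 Y121.3083 F2603
G01 X177.8168 Y127.8914
G01 X94.7614 Y126.7390
G01 X25.5814 Y16.1589
G01 X173.3804 Y36.1076
M5
G0 X129.2628 Y113.7111
M3 S714
G01 X115.6912 Y8.5623 F1391
G01 X68.1645 Y15.5442
M5
G0 X47.8862 Y32.1457
M3 S714
G01 X129.8224 Y27.5391 F1391
G01 X159.7886 Y44.1234
G01 X82.3776 Y73.5772
G01 X98.4191 Y123.6843
G01 X47.8862 Y32.1457
M5
G0 X104.5507 Y39.2091
M3 S714
G01 X108.8645 Y65.2236 F1391
G01 X111.9177 Y92.0944
G01 X113.7103 Y119.8215
G01 X114.2423 Y148.4048
G01 X113.5138 Y177.8444
G01 X111.5247 Y208.1402
M5
G0 X0.0000 Y0.0000

Since the viewBox matches the mm dimensions, user units are millimetres directly. The only transform is the Y-flip y_m = 222.0219 − y_svg.

Shape 1 is a closed polygon drawn with `<path>`. Its stroke #ff0000 means engrave at S310, F2603. After flipping Y the toolpath is (173.3804,36.1076) → (126.3233,121.3083) → (177.8168,127.8914) → (94.7614,126.7390) → (25.5814,16.1589) → (173.3804,36.1076), returning to the start.

Shape 2 is a open polyline drawn with `<polyline>`. Its stroke #000000 means cut at S714, F1391. After flipping Y the toolpath is (129.2628,113.7111) → (115.6912,8.5623) → (68.1645,15.5442).

Shape 3 is a closed polygon drawn with `<polygon>`. Its stroke #000000 means cut at S714, F1391. After flipping Y the toolpath is (47.8862,32.1457) → (129.8224,27.5391) → (159.7886,44.1234) → (82.3776,73.5772) → (98.4191,123.6843) → (47.8862,32.1457), returning to the start.

Shape 4 is a quadratic bezier drawn with `<path>`. Its stroke #000000 means cut at S714, F1391. After flipping Y the toolpath is (104.5507,39.2091) → (108.8645,65.2236) → (111.9177,92.0944) → (113.7103,119.8215) → (114.2423,148.4048) → (113.5138,177.8444) → (111.5247,208.1402).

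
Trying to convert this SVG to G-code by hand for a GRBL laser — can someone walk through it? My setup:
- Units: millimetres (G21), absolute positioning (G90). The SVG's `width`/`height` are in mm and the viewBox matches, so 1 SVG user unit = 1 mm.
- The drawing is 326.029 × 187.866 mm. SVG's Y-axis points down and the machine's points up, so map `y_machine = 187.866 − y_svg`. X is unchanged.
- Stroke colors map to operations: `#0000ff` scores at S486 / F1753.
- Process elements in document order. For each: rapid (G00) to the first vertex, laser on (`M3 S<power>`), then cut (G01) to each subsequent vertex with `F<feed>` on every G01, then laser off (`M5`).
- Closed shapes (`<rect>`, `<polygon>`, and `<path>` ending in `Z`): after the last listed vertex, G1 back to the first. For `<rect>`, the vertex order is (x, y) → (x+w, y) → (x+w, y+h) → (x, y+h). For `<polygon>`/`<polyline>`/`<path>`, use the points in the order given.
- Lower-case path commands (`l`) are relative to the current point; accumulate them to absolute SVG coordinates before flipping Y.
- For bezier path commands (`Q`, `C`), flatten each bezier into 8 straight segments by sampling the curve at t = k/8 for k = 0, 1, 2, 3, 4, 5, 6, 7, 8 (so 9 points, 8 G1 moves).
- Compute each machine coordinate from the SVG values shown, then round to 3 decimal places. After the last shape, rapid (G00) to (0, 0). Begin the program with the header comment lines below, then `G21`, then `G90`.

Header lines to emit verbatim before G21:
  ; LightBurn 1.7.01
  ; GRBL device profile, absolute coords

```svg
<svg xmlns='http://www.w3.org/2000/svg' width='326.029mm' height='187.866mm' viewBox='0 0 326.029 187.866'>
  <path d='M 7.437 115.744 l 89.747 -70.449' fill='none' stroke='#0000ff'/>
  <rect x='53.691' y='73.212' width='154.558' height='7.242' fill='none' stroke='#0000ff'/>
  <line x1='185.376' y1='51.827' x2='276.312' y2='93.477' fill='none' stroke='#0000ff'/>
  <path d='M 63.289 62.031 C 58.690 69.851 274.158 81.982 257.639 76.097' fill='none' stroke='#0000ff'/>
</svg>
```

Since the viewBox matches the mm dimensions, user units are millimetres directly. The only transform is the Y-flip y_m = 187.866 − y_svg.

Shape 1 is a line segment drawn with `<path>`. Its stroke #0000ff means score at S486, F1753. After flipping Y the toolpath is (7.437,72.122) → (97.184,142.571).

Shape 2 is a rectangle drawn with `<rect>`. Its stroke #0000ff means score at S486, F1753. After flipping Y the toolpath is (53.691,114.654) → (208.249,114.654) → (208.249,107.412) → (53.691,107.412) → (53.691,114.654), returning to the start.

Shape 3 is a line segment drawn with `<line>`. Its stroke #0000ff means score at S486, F1753. After flipping Y the toolpath is (185.376,136.039) → (276.312,94.389).

Shape 4 is a cubic bezier drawn with `<path>`. Its stroke #0000ff means score at S486, F1753. After flipping Y the toolpath is (63.289,125.835) → (70.997,122.744) → (94.039,119.511) → (127.117,116.396) → (164.934,113.663) → (202.192,111.571) → (233.594,110.384) → (253.842,110.363) → (257.639,111.769).

; LightBurn 1.7.01
; GRBL device profile, absolute coords
G21
G90
G00 X7.437 Y72.122
M3 S486
G01 X97.184 Y142.571 F1753
M5
G00 X53.691 Y114.654
M3 S486
G01 X208.249 Y114.654 F1753
G01 X208.249 Y107.412 F1753
G01 X53.691 Y107.412 F1753
G01 X53.691 Y114.654 F1753
M5
G00 X185.376 Y136.039
M3 S486
G01 X276.312 Y94.389 F1753
M5
G00 X63.289 Y125.835
M3 S486
G01 X70.997 Y122.744 F1753
G01 X94.039 Y119.511 F1753
G01 X127.117 Y116.396 F1753
G01 X164.934 Y113.663 F1753
G01 X202.192 Y111.571 F1753
G01 X233.594 Y110.384 F1753
G01 X253.842 Y110.363 F1753
G01 X257.639 Y111.769 F1753
M5
G00 X0.000 Y0.000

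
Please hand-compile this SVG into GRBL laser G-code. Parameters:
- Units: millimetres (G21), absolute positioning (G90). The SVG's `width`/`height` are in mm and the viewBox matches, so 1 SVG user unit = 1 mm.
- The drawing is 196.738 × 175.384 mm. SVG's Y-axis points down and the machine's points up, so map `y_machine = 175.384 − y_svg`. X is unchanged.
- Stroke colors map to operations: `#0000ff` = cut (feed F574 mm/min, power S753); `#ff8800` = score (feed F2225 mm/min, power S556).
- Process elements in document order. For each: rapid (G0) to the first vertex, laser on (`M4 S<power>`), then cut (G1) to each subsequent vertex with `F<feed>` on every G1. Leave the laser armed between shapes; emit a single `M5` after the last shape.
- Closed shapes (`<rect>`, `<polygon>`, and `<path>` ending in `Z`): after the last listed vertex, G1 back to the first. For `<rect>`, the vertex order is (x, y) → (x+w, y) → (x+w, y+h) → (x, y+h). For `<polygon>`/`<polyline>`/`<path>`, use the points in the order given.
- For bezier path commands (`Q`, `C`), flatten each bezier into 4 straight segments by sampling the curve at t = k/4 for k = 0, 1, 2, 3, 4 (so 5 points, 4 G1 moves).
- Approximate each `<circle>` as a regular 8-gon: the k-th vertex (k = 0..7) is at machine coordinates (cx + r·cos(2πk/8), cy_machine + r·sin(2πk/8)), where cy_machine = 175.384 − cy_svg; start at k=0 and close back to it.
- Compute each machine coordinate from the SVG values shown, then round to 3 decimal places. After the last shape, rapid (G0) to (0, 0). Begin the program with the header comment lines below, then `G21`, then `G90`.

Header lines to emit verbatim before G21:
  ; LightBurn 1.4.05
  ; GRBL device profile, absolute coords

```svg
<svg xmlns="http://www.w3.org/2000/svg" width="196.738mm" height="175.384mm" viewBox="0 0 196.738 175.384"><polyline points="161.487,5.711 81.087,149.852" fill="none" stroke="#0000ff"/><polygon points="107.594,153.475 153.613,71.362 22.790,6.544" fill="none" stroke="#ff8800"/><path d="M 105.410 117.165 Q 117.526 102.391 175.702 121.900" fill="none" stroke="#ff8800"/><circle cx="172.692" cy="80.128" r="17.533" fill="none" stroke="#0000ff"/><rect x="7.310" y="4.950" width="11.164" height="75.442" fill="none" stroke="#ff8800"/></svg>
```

; LightBurn 1.4.05
; GRBL device profile, absolute coords
G21
G90
G0 X161.487 Y169.673
M4 S753
G1 X81.087 Y25.532 F574
G0 X107.594 Y21.909
M4 S556
G1 X153.613 Y104.022 F2225
G1 X22.790 Y168.840 F2225
G1 X107.594 Y21.909 F2225
G0 X105.410 Y58.219
M4 S556
G1 X114.347 Y63.463 F2225
G1 X129.041 Y64.422 F2225
G1 X149.493 Y61.096 F2225
G1 X175.702 Y53.484 F2225
G0 X190.225 Y95.256
M4 S753
G1 X185.090 Y107.654 F574
G1 X172.692 Y112.789 F574
G1 X160.294 Y107.654 F574
G1 X155.159 Y95.256 F574
G1 X160.294 Y82.858 F574
G1 X172.692 Y77.723 F574
G1 X185.090 Y82.858 F574
G1 X190.225 Y95.256 F574
G0 X7.310 Y170.434
M4 S556
G1 X18.474 Y170.434 F2225
G1 X18.474 Y94.992 F2225
G1 X7.310 Y94.992 F2225
G1 X7.310 Y170.434 F2225
M5
G0 X0.000 Y0.000

Since the viewBox matches the mm dimensions, user units are millimetres directly. The only transform is the Y-flip y_m = 175.384 − y_svg.

Shape 1 is a line segment drawn with `<polyline>`. Its stroke #0000ff means cut at S753, F574. After flipping Y the toolpath is (161.487,169.673) → (81.087,25.532).

Shape 2 is a closed polygon drawn with `<polygon>`. Its stroke #ff8800 means score at S556, F2225. After flipping Y the toolpath is (107.594,21.909) → (153.613,104.022) → (22.790,168.840) → (107.594,21.909), returning to the start.

Shape 3 is a quadratic bezier drawn with `<path>`. Its stroke #ff8800 means score at S556, F2225. After flipping Y the toolpath is (105.410,58.219) → (114.347,63.463) → (129.041,64.422) → (149.493,61.096) → (175.702,53.484).

Shape 4 is a circle drawn with `<circle>`. Its stroke #0000ff means cut at S753, F574. After flipping Y the toolpath is (190.225,95.256) → (185.090,107.654) → (172.692,112.789) → (160.294,107.654) → (155.159,95.256) → (160.294,82.858) → (172.692,77.723) → (185.090,82.858) → (190.225,95.256), returning to the start.

Shape 5 is a rectangle drawn with `<rect>`. Its stroke #ff8800 means score at S556, F2225. After flipping Y the toolpath is (7.310,170.434) → (18.474,170.434) → (18.474,94.992) → (7.310,94.992) → (7.310,170.434), returning to the start.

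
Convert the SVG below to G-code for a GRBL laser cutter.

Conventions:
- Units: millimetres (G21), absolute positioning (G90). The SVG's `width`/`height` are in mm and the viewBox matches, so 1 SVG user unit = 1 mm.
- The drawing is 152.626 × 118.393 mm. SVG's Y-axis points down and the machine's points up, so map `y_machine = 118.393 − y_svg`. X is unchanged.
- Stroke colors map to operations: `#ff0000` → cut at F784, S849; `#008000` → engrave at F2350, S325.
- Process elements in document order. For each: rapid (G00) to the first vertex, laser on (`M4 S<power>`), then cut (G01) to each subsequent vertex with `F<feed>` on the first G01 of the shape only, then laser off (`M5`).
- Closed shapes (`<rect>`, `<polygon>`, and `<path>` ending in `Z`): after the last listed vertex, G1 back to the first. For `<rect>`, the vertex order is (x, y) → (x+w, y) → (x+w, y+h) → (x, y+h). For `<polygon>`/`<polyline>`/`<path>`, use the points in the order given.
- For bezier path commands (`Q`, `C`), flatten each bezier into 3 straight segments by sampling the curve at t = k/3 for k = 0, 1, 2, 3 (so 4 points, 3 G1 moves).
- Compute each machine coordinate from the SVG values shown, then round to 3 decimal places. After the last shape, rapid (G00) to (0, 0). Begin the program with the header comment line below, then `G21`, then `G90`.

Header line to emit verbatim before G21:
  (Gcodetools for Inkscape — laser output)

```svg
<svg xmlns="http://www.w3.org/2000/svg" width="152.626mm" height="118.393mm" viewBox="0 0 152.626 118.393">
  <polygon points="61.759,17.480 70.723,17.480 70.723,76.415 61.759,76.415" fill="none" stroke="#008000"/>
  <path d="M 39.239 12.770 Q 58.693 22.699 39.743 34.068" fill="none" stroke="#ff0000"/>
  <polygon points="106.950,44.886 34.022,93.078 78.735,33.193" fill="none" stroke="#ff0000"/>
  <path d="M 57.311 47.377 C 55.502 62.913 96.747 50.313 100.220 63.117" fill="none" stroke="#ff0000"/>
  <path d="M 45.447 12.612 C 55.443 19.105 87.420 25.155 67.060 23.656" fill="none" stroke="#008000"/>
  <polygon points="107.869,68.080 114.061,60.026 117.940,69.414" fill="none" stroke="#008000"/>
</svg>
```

viewBox `0 0 152.626 118.393` with mm width/height → 1 unit = 1 mm. Flip: y_m = 118.393 − y_svg.

**Shape 1** — `<polygon>` rectangle, stroke `#008000` → engrave (S325, F2350). Machine vertices: (61.759,100.913) → (70.723,100.913) → (70.723,41.978) → (61.759,41.978) → (61.759,100.913). Closed: final G1 returns to the first vertex.

**Shape 2** — `<path>` quadratic bezier, stroke `#ff0000` → cut (S849, F784). Control points (SVG): P0=(39.239,12.770), P1=(58.693,22.699), P2=(39.743,34.068); sampled at t=k/3. Machine vertices: (39.239,105.623) → (47.941,98.844) → (48.109,91.744) → (39.743,84.325). Open path.

**Shape 3** — `<polygon>` closed polygon, stroke `#ff0000` → cut (S849, F784). Machine vertices: (106.950,73.507) → (34.022,25.315) → (78.735,85.200) → (106.950,73.507). Closed: final G1 returns to the first vertex.

**Shape 4** — `<path>` cubic bezier, stroke `#ff0000` → cut (S849, F784). Control points (SVG): P0=(57.311,47.377), P1=(55.502,62.913), P2=(96.747,50.313), P3=(100.220,63.117); sampled at t=k/3. Machine vertices: (57.311,71.016) → (66.860,62.876) → (87.150,61.595) → (100.220,55.276). Open path.

**Shape 5** — `<path>` cubic bezier, stroke `#008000` → engrave (S325, F2350). Control points (SVG): P0=(45.447,12.612), P1=(55.443,19.105), P2=(87.420,25.155), P3=(67.060,23.656); sampled at t=k/3. Machine vertices: (45.447,105.781) → (60.017,99.699) → (72.727,95.491) → (67.060,94.737). Open path.

**Shape 6** — `<polygon>` regular polygon, stroke `#008000` → engrave (S325, F2350). Machine vertices: (107.869,50.313) → (114.061,58.367) → (117.940,48.979) → (107.869,50.313). Closed: final G1 returns to the first vertex.

(Gcodetools for Inkscape — laser output)
G21
G90
G00 X61.759 Y100.913
M4 S325
G01 X70.723 Y100.913 F2350
G01 X70.723 Y41.978
G01 X61.759 Y41.978
G01 X61.759 Y100.913
M5
G00 X39.239 Y105.623
M4 S849
G01 X47.941 Y98.844 F784
G01 X48.109 Y91.744
G01 X39.743 Y84.325
M5
G00 X106.950 Y73.507
M4 S849
G01 X34.022 Y25.315 F784
G01 X78.735 Y85.200
G01 X106.950 Y73.507
M5
G00 X57.311 Y71.016
M4 S849
G01 X66.860 Y62.876 F784
G01 X87.150 Y61.595
G01 X100.220 Y55.276
M5
G00 X45.447 Y105.781
M4 S325
G01 X60.017 Y99.699 F2350
G01 X72.727 Y95.491
G01 X67.060 Y94.737
M5
G00 X107.869 Y50.313
M4 S325
G01 X114.061 Y58.367 F2350
G01 X117.940 Y48.979
G01 X107.869 Y50.313
M5
G00 X0.000 Y0.000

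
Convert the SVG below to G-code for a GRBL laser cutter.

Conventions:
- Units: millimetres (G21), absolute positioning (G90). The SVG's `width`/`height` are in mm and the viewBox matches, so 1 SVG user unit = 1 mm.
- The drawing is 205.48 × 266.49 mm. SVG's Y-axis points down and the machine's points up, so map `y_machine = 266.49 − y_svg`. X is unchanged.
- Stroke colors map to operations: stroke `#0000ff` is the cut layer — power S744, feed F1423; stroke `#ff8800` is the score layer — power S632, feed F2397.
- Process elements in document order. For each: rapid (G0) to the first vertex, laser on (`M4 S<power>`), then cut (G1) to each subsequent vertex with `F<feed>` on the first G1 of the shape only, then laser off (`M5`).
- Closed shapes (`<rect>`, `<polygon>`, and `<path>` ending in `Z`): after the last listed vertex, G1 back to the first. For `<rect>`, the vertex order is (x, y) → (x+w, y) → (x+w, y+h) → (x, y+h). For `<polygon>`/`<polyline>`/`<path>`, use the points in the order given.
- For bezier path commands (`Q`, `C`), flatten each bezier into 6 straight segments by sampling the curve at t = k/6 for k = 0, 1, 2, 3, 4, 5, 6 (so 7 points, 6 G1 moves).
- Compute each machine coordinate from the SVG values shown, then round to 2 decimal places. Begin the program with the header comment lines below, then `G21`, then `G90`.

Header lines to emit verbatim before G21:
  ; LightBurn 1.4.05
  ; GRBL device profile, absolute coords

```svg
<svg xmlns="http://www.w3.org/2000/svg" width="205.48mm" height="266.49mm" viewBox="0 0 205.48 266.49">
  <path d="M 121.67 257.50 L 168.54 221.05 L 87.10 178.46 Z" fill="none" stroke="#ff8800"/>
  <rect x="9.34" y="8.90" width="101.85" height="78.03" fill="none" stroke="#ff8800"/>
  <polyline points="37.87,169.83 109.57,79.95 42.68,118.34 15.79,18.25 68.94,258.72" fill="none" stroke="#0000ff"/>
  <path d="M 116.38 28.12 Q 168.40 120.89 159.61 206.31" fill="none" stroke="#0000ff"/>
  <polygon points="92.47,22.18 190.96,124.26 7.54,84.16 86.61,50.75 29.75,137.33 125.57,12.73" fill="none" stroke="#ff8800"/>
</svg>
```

; LightBurn 1.4.05
; GRBL device profile, absolute coords
G21
G90
G0 X121.67 Y8.99
M4 S632
G1 X168.54 Y45.44 F2397
G1 X87.10 Y88.03
G1 X121.67 Y8.99
M5
G0 X9.34 Y257.59
M4 S632
G1 X111.19 Y257.59 F2397
G1 X111.19 Y179.56
G1 X9.34 Y179.56
G1 X9.34 Y257.59
M5
G0 X37.87 Y96.66
M4 S744
G1 X109.57 Y186.54 F1423
G1 X42.68 Y148.15
G1 X15.79 Y248.24
G1 X68.94 Y7.77
M5
G0 X116.38 Y238.37
M4 S744
G1 X132.03 Y207.65 F1423
G1 X144.30 Y177.34
G1 X153.20 Y147.44
G1 X158.71 Y117.94
G1 X160.85 Y88.86
G1 X159.61 Y60.18
M5
G0 X92.47 Y244.31
M4 S632
G1 X190.96 Y142.23 F2397
G1 X7.54 Y182.33
G1 X86.61 Y215.74
G1 X29.75 Y129.16
G1 X125.57 Y253.76
G1 X92.47 Y244.31
M5

viewBox `0 0 205.48 266.49` with mm width/height → 1 unit = 1 mm. Flip: y_m = 266.49 − y_svg.

**Shape 1** — `<path>` closed polygon, stroke `#ff8800` → score (S632, F2397). Machine vertices: (121.67,8.99) → (168.54,45.44) → (87.10,88.03) → (121.67,8.99). Closed: final G1 returns to the first vertex.

**Shape 2** — `<rect>` rectangle, stroke `#ff8800` → score (S632, F2397). Machine vertices: (9.34,257.59) → (111.19,257.59) → (111.19,179.56) → (9.34,179.56) → (9.34,257.59). Closed: final G1 returns to the first vertex.

**Shape 3** — `<polyline>` open polyline, stroke `#0000ff` → cut (S744, F1423). Machine vertices: (37.87,96.66) → (109.57,186.54) → (42.68,148.15) → (15.79,248.24) → (68.94,7.77). Open path.

**Shape 4** — `<path>` quadratic bezier, stroke `#0000ff` → cut (S744, F1423). Control points (SVG): P0=(116.38,28.12), P1=(168.40,120.89), P2=(159.61,206.31); sampled at t=k/6. Machine vertices: (116.38,238.37) → (132.03,207.65) → (144.30,177.34) → (153.20,147.44) → (158.71,117.94) → (160.85,88.86) → (159.61,60.18). Open path.

**Shape 5** — `<polygon>` closed polygon, stroke `#ff8800` → score (S632, F2397). Machine vertices: (92.47,244.31) → (190.96,142.23) → (7.54,182.33) → (86.61,215.74) → (29.75,129.16) → (125.57,253.76) → (92.47,244.31). Closed: final G1 returns to the first vertex.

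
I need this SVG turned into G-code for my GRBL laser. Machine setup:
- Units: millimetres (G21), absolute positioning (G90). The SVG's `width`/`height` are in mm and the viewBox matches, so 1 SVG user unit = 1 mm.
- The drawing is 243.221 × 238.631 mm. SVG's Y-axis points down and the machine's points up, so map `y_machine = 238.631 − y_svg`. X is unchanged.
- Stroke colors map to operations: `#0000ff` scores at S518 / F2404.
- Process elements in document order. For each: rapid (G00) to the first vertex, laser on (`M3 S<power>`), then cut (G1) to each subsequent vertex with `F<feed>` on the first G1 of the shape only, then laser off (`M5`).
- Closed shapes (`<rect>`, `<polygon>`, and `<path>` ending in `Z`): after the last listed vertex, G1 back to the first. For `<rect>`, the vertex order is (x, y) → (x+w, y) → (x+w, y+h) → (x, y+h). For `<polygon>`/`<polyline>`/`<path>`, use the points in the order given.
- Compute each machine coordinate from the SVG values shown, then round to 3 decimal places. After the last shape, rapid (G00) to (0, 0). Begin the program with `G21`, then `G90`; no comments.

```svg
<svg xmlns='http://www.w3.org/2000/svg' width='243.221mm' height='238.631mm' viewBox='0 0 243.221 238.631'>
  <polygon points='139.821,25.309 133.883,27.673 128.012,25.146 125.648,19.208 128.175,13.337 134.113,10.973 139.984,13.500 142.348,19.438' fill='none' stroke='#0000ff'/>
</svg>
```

viewBox `0 0 243.221 238.631` with mm width/height → 1 unit = 1 mm. Flip: y_m = 238.631 − y_svg.

**Shape 1** — `<polygon>` regular polygon, stroke `#0000ff` → score (S518, F2404). Machine vertices: (139.821,213.322) → (133.883,210.958) → (128.012,213.485) → (125.648,219.423) → (128.175,225.294) → (134.113,227.658) → (139.984,225.131) → (142.348,219.193) → (139.821,213.322). Closed: final G1 returns to the first vertex.

G21
G90
G00 X139.821 Y213.322
M3 S518
G1 X133.883 Y210.958 F2404
G1 X128.012 Y213.485
G1 X125.648 Y219.423
G1 X128.175 Y225.294
G1 X134.113 Y227.658
G1 X139.984 Y225.131
G1 X142.348 Y219.193
G1 X139.821 Y213.322
M5
G00 X0.000 Y0.000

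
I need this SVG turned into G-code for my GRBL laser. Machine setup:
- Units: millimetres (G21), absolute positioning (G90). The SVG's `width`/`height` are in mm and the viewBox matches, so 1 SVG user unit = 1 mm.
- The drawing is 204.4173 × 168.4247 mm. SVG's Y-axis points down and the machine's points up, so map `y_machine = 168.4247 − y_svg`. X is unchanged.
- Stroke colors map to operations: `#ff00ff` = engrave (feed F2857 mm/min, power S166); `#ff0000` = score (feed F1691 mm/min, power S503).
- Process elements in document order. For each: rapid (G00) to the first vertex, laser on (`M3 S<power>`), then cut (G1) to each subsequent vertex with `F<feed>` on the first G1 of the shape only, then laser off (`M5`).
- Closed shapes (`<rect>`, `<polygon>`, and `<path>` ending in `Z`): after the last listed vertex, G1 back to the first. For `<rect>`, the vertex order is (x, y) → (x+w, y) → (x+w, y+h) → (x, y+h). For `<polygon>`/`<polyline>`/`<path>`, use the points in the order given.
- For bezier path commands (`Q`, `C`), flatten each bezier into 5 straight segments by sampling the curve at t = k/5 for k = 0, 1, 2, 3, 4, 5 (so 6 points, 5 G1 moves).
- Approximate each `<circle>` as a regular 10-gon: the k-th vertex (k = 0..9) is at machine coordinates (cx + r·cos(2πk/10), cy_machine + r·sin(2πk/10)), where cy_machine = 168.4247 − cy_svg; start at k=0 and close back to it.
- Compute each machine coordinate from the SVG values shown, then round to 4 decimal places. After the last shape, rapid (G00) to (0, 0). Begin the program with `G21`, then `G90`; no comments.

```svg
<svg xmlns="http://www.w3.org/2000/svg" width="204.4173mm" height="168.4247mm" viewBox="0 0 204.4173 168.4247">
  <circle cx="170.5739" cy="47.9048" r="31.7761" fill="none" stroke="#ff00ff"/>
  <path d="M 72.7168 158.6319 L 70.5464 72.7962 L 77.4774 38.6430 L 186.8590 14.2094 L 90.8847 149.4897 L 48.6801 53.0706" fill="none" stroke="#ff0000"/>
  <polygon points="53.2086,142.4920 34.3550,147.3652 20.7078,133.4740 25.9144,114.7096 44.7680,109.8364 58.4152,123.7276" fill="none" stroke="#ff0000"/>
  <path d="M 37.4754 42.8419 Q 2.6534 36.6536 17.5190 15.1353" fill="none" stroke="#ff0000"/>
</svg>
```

G21
G90
G00 X202.3500 Y120.5199
M3 S166
G1 X196.2813 Y139.1974 F2857
G1 X180.3933 Y150.7408
G1 X160.7545 Y150.7408
G1 X144.8665 Y139.1974
G1 X138.7978 Y120.5199
G1 X144.8665 Y101.8424
G1 X160.7545 Y90.2990
G1 X180.3933 Y90.2990
G1 X196.2813 Y101.8424
G1 X202.3500 Y120.5199
M5
G00 X72.7168 Y9.7928
M3 S503
G1 X70.5464 Y95.6285 F1691
G1 X77.4774 Y129.7817
G1 X186.8590 Y154.2153
G1 X90.8847 Y18.9350
G1 X48.6801 Y115.3541
M5
G00 X53.2086 Y25.9327
M3 S503
G1 X34.3550 Y21.0595 F1691
G1 X20.7078 Y34.9507
G1 X25.9144 Y53.7151
G1 X44.7680 Y58.5883
G1 X58.4152 Y44.6971
G1 X53.2086 Y25.9327
M5
G00 X37.4754 Y125.5828
M3 S503
G1 X25.5341 Y128.6713 F1691
G1 X17.5678 Y132.9862
G1 X13.5765 Y138.5276
G1 X13.5603 Y145.2953
G1 X17.5190 Y153.2894
M5
G00 X0.0000 Y0.0000

Since the viewBox matches the mm dimensions, user units are millimetres directly. The only transform is the Y-flip y_m = 168.4247 − y_svg.

Shape 1 is a circle drawn with `<circle>`. Its stroke #ff00ff means engrave at S166, F2857. After flipping Y the toolpath is (202.3500,120.5199) → (196.2813,139.1974) → (180.3933,150.7408) → (160.7545,150.7408) → (144.8665,139.1974) → (138.7978,120.5199) → (144.8665,101.8424) → (160.7545,90.2990) → (180.3933,90.2990) → (196.2813,101.8424) → (202.3500,120.5199), returning to the start.

Shape 2 is a open polyline drawn with `<path>`. Its stroke #ff0000 means score at S503, F1691. After flipping Y the toolpath is (72.7168,9.7928) → (70.5464,95.6285) → (77.4774,129.7817) → (186.8590,154.2153) → (90.8847,18.9350) → (48.6801,115.3541).

Shape 3 is a regular polygon drawn with `<polygon>`. Its stroke #ff0000 means score at S503, F1691. After flipping Y the toolpath is (53.2086,25.9327) → (34.3550,21.0595) → (20.7078,34.9507) → (25.9144,53.7151) → (44.7680,58.5883) → (58.4152,44.6971) → (53.2086,25.9327), returning to the start.

Shape 4 is a quadratic bezier drawn with `<path>`. Its stroke #ff0000 means score at S503, F1691. After flipping Y the toolpath is (37.4754,125.5828) → (25.5341,128.6713) → (17.5678,132.9862) → (13.5765,138.5276) → (13.5603,145.2953) → (17.5190,153.2894).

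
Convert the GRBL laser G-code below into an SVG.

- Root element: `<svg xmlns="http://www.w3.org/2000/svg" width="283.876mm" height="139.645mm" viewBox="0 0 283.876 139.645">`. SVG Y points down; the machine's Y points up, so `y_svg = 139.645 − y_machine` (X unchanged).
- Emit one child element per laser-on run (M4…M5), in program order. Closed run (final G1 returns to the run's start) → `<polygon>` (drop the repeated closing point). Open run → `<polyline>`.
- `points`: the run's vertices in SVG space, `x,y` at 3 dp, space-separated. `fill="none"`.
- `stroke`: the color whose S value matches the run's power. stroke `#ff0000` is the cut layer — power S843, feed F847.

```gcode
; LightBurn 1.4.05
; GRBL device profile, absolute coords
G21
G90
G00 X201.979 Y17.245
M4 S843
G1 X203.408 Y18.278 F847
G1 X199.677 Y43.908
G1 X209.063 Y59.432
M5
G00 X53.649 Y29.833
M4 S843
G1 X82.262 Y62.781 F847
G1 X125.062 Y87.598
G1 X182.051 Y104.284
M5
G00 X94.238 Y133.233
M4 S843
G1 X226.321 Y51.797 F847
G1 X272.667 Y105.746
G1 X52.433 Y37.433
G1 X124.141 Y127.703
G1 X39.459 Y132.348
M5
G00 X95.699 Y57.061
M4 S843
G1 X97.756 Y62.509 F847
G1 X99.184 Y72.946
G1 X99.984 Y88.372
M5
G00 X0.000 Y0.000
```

Each laser-on run becomes one SVG element. Flip Y back into SVG space with y_svg = 139.645 − y_machine. Every run uses S843, so all elements get stroke `#ff0000` (cut).

Run 1: The run is open, so emit a `<polyline>` with points (Y-flipped): 201.979,122.400 203.408,121.367 199.677,95.737 209.063,80.213.

Run 2: The run is open, so emit a `<polyline>` with points (Y-flipped): 53.649,109.812 82.262,76.864 125.062,52.047 182.051,35.361.

Run 3: The run is open, so emit a `<polyline>` with points (Y-flipped): 94.238,6.412 226.321,87.848 272.667,33.899 52.433,102.212 124.141,11.942 39.459,7.297.

Run 4: The run is open, so emit a `<polyline>` with points (Y-flipped): 95.699,82.584 97.756,77.136 99.184,66.699 99.984,51.273.

<svg xmlns="http://www.w3.org/2000/svg" width="283.876mm" height="139.645mm" viewBox="0 0 283.876 139.645">
  <polyline points="201.979,122.400 203.408,121.367 199.677,95.737 209.063,80.213" fill="none" stroke="#ff0000"/>
  <polyline points="53.649,109.812 82.262,76.864 125.062,52.047 182.051,35.361" fill="none" stroke="#ff0000"/>
  <polyline points="94.238,6.412 226.321,87.848 272.667,33.899 52.433,102.212 124.141,11.942 39.459,7.297" fill="none" stroke="#ff0000"/>
  <polyline points="95.699,82.584 97.756,77.136 99.184,66.699 99.984,51.273" fill="none" stroke="#ff0000"/>
</svg>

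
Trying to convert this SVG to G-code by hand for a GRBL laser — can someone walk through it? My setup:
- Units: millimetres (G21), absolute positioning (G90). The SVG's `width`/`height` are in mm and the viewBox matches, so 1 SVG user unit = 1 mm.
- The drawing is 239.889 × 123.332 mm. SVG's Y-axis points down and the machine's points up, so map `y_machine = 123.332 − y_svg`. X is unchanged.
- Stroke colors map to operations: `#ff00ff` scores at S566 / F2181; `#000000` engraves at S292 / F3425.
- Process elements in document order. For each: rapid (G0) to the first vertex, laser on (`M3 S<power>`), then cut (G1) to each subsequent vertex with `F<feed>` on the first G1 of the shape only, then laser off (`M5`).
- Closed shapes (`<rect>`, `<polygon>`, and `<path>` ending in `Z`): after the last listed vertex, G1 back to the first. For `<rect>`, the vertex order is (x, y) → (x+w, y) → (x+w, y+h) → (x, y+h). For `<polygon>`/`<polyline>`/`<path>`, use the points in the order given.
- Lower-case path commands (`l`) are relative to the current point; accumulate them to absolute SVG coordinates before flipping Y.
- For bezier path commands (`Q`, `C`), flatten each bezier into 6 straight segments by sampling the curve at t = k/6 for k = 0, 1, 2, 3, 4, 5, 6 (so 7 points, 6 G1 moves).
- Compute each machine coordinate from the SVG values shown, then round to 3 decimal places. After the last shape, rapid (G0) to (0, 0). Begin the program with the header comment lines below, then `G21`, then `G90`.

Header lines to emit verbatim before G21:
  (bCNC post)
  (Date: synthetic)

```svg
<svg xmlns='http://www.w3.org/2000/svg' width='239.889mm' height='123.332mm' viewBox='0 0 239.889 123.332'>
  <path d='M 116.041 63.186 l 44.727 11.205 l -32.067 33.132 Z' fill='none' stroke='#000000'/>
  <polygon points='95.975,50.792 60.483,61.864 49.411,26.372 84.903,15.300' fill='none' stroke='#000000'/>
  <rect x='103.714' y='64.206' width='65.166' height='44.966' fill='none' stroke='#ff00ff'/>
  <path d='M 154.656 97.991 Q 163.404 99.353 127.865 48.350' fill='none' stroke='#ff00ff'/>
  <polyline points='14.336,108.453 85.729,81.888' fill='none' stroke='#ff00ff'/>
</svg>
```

(bCNC post)
(Date: synthetic)
G21
G90
G0 X116.041 Y60.146
M3 S292
G1 X160.768 Y48.941 F3425
G1 X128.701 Y15.809
G1 X116.041 Y60.146
M5
G0 X95.975 Y72.540
M3 S292
G1 X60.483 Y61.468 F3425
G1 X49.411 Y96.960
G1 X84.903 Y108.032
G1 X95.975 Y72.540
M5
G0 X103.714 Y59.126
M3 S566
G1 X168.880 Y59.126 F2181
G1 X168.880 Y14.160
G1 X103.714 Y14.160
G1 X103.714 Y59.126
M5
G0 X154.656 Y25.341
M3 S566
G1 X156.342 Y26.342 F2181
G1 X155.567 Y30.251
G1 X152.332 Y37.070
G1 X146.637 Y46.798
G1 X138.481 Y59.436
G1 X127.865 Y74.982
M5
G0 X14.336 Y14.879
M3 S566
G1 X85.729 Y41.444 F2181
M5
G0 X0.000 Y0.000

1 u = 1 mm; y_m = 123.332 − y.

[1] `<path>` regular polygon, #000000→engrave S292 F3425: (116.041,60.146) → (160.768,48.941) → (128.701,15.809) → (116.041,60.146) (closed)

[2] `<polygon>` regular polygon, #000000→engrave S292 F3425: (95.975,72.540) → (60.483,61.468) → (49.411,96.960) → (84.903,108.032) → (95.975,72.540) (closed)

[3] `<rect>` rectangle, #ff00ff→score S566 F2181: (103.714,59.126) → (168.880,59.126) → (168.880,14.160) → (103.714,14.160) → (103.714,59.126) (closed)

[4] `<path>` quadratic bezier, #ff00ff→score S566 F2181: (154.656,25.341) → (156.342,26.342) → (155.567,30.251) → (152.332,37.070) → (146.637,46.798) → (138.481,59.436) → (127.865,74.982)

[5] `<polyline>` line segment, #ff00ff→score S566 F2181: (14.336,14.879) → (85.729,41.444)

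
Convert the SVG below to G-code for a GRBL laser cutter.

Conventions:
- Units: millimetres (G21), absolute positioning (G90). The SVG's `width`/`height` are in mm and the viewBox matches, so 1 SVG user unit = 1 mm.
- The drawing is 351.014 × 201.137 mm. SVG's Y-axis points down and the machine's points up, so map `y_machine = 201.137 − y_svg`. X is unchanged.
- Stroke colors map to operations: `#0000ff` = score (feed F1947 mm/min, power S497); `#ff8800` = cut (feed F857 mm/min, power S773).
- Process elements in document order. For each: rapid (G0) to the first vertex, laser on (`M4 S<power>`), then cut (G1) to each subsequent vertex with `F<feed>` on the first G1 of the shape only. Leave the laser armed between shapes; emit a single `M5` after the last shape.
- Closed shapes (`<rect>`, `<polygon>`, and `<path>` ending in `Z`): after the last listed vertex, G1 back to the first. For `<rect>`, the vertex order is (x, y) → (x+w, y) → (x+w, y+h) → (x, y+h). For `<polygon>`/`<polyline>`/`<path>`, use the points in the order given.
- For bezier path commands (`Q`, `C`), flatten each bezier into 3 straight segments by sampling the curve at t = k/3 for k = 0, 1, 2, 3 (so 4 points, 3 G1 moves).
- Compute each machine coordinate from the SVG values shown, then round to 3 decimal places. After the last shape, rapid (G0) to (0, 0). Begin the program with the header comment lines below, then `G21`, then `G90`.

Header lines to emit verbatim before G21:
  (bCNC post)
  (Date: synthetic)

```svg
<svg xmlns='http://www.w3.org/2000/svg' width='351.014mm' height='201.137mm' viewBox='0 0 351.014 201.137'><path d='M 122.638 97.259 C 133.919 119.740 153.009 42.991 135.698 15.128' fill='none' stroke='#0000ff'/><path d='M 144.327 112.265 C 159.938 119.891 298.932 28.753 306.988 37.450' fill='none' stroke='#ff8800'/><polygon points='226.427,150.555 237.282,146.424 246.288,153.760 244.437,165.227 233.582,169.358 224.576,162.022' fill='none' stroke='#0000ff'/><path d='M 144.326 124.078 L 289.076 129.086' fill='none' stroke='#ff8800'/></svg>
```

(bCNC post)
(Date: synthetic)
G21
G90
G0 X122.638 Y103.878
M4 S497
G1 X134.885 Y108.988 F1947
G1 X142.513 Y147.336
G1 X135.698 Y186.009
G0 X144.327 Y88.872
M4 S773
G1 X191.646 Y106.812 F857
G1 X264.705 Y146.461
G1 X306.988 Y163.687
G0 X226.427 Y50.582
M4 S497
G1 X237.282 Y54.713 F1947
G1 X246.288 Y47.377
G1 X244.437 Y35.910
G1 X233.582 Y31.779
G1 X224.576 Y39.115
G1 X226.427 Y50.582
G0 X144.326 Y77.059
M4 S773
G1 X289.076 Y72.051 F857
M5
G0 X0.000 Y0.000

1 u = 1 mm; y_m = 201.137 − y.

[1] `<path>` cubic bezier, #0000ff→score S497 F1947: (122.638,103.878) → (134.885,108.988) → (142.513,147.336) → (135.698,186.009)

[2] `<path>` cubic bezier, #ff8800→cut S773 F857: (144.327,88.872) → (191.646,106.812) → (264.705,146.461) → (306.988,163.687)

[3] `<polygon>` regular polygon, #0000ff→score S497 F1947: (226.427,50.582) → (237.282,54.713) → (246.288,47.377) → (244.437,35.910) → (233.582,31.779) → (224.576,39.115) → (226.427,50.582) (closed)

[4] `<path>` line segment, #ff8800→cut S773 F857: (144.326,77.059) → (289.076,72.051)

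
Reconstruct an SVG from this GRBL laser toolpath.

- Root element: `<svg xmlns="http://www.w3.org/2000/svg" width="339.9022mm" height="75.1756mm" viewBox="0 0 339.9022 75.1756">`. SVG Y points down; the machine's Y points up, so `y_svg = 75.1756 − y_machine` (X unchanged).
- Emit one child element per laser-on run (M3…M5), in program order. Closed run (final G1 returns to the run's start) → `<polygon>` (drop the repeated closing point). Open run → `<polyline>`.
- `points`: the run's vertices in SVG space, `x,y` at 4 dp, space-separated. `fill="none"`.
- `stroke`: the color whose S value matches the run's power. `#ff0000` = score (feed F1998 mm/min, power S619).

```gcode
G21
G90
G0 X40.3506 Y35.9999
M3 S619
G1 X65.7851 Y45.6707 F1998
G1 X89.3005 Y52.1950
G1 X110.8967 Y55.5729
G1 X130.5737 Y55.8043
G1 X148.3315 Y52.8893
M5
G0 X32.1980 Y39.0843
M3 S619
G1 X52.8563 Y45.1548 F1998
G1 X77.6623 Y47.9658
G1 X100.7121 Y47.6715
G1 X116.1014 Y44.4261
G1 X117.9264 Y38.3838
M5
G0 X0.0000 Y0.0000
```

y_svg = 75.1756 − y_m. Every run uses S619, so all elements get stroke `#ff0000` (score).

[1] open run; points: 40.3506,39.1757 65.7851,29.5049 89.3005,22.9806 110.8967,19.6027 130.5737,19.3713 148.3315,22.2863

[2] open run; points: 32.1980,36.0913 52.8563,30.0208 77.6623,27.2098 100.7121,27.5041 116.1014,30.7495 117.9264,36.7918

<svg xmlns="http://www.w3.org/2000/svg" width="339.9022mm" height="75.1756mm" viewBox="0 0 339.9022 75.1756">
  <polyline points="40.3506,39.1757 65.7851,29.5049 89.3005,22.9806 110.8967,19.6027 130.5737,19.3713 148.3315,22.2863" fill="none" stroke="#ff0000"/>
  <polyline points="32.1980,36.0913 52.8563,30.0208 77.6623,27.2098 100.7121,27.5041 116.1014,30.7495 117.9264,36.7918" fill="none" stroke="#ff0000"/>
</svg>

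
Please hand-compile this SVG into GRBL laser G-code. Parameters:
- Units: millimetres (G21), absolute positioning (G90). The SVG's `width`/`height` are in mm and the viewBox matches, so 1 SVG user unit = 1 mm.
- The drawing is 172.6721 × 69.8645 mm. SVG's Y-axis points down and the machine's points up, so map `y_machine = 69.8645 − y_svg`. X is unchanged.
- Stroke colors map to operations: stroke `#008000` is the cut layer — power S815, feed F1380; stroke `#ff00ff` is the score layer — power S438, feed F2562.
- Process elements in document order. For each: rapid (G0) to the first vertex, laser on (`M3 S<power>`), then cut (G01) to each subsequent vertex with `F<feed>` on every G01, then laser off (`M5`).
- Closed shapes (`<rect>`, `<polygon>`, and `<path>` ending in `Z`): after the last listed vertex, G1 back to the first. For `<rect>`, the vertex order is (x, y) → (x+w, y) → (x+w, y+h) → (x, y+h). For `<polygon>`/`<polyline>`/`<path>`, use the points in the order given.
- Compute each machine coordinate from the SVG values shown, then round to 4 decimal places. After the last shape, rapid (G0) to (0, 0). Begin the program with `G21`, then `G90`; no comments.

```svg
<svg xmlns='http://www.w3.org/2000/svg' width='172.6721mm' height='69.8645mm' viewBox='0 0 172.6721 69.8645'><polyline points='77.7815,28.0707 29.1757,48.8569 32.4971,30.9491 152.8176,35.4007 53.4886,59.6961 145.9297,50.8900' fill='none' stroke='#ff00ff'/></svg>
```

1 u = 1 mm; y_m = 69.8645 − y.

[1] `<polyline>` open polyline, #ff00ff→score S438 F2562: (77.7815,41.7938) → (29.1757,21.0076) → (32.4971,38.9154) → (152.8176,34.4638) → (53.4886,10.1684) → (145.9297,18.9745)

G21
G90
G0 X77.7815 Y41.7938
M3 S438
G01 X29.1757 Y21.0076 F2562
G01 X32.4971 Y38.9154 F2562
G01 X152.8176 Y34.4638 F2562
G01 X53.4886 Y10.1684 F2562
G01 X145.9297 Y18.9745 F2562
M5
G0 X0.0000 Y0.0000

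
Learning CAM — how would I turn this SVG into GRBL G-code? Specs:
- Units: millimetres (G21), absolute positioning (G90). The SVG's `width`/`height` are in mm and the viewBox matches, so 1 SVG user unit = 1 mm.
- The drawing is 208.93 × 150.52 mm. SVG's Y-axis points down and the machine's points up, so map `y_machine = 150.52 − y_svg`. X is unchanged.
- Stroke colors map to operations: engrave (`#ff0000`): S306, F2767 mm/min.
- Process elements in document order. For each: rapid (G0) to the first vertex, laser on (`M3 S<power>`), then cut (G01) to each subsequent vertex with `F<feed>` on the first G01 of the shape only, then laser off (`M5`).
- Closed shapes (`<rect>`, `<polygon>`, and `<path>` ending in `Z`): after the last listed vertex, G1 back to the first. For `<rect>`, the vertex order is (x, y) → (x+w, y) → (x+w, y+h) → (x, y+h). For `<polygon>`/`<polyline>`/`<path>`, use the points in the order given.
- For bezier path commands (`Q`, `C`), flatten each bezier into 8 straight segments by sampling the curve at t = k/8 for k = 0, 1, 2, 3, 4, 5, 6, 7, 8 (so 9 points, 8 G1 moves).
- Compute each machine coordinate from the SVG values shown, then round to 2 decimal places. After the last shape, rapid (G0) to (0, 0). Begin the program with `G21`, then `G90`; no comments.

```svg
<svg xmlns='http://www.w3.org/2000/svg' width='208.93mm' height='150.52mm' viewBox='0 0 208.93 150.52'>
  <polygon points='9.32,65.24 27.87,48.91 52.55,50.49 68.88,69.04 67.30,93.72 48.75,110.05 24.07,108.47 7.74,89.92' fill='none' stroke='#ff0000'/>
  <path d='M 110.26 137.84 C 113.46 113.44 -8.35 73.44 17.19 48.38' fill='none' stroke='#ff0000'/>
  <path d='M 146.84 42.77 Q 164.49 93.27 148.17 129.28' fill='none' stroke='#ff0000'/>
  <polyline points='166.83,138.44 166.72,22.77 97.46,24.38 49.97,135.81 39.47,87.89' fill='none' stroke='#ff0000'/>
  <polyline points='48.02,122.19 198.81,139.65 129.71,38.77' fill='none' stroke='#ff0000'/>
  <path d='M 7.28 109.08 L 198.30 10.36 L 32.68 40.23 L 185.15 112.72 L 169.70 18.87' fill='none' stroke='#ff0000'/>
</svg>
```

viewBox `0 0 208.93 150.52` with mm width/height → 1 unit = 1 mm. Flip: y_m = 150.52 − y_svg.

**Shape 1** — `<polygon>` regular polygon, stroke `#ff0000` → engrave (S306, F2767). Machine vertices: (9.32,85.28) → (27.87,101.61) → (52.55,100.03) → (68.88,81.48) → (67.30,56.80) → (48.75,40.47) → (24.07,42.05) → (7.74,60.60) → (9.32,85.28). Closed: final G1 returns to the first vertex.

**Shape 2** — `<path>` cubic bezier, stroke `#ff0000` → engrave (S306, F2767). Control points (SVG): P0=(110.26,137.84), P1=(113.46,113.44), P2=(-8.35,73.44), P3=(17.19,48.38); sampled at t=k/8. Machine vertices: (110.26,12.68) → (106.13,22.50) → (93.48,33.43) → (75.48,45.10) → (55.35,57.16) → (36.26,69.26) → (21.41,81.02) → (13.99,92.10) → (17.19,102.14). Open path.

**Shape 3** — `<path>` quadratic bezier, stroke `#ff0000` → engrave (S306, F2767). Control points (SVG): P0=(146.84,42.77), P1=(164.49,93.27), P2=(148.17,129.28); sampled at t=k/8. Machine vertices: (146.84,107.75) → (150.72,95.35) → (153.54,83.41) → (155.30,71.91) → (156.00,60.87) → (155.63,50.29) → (154.21,40.15) → (151.72,30.47) → (148.17,21.24). Open path.

**Shape 4** — `<polyline>` open polyline, stroke `#ff0000` → engrave (S306, F2767). Machine vertices: (166.83,12.08) → (166.72,127.75) → (97.46,126.14) → (49.97,14.71) → (39.47,62.63). Open path.

**Shape 5** — `<polyline>` open polyline, stroke `#ff0000` → engrave (S306, F2767). Machine vertices: (48.02,28.33) → (198.81,10.87) → (129.71,111.75). Open path.

**Shape 6** — `<path>` open polyline, stroke `#ff0000` → engrave (S306, F2767). Machine vertices: (7.28,41.44) → (198.30,140.16) → (32.68,110.29) → (185.15,37.80) → (169.70,131.65). Open path.

G21
G90
G0 X9.32 Y85.28
M3 S306
G01 X27.87 Y101.61 F2767
G01 X52.55 Y100.03
G01 X68.88 Y81.48
G01 X67.30 Y56.80
G01 X48.75 Y40.47
G01 X24.07 Y42.05
G01 X7.74 Y60.60
G01 X9.32 Y85.28
M5
G0 X110.26 Y12.68
M3 S306
G01 X106.13 Y22.50 F2767
G01 X93.48 Y33.43
G01 X75.48 Y45.10
G01 X55.35 Y57.16
G01 X36.26 Y69.26
G01 X21.41 Y81.02
G01 X13.99 Y92.10
G01 X17.19 Y102.14
M5
G0 X146.84 Y107.75
M3 S306
G01 X150.72 Y95.35 F2767
G01 X153.54 Y83.41
G01 X155.30 Y71.91
G01 X156.00 Y60.87
G01 X155.63 Y50.29
G01 X154.21 Y40.15
G01 X151.72 Y30.47
G01 X148.17 Y21.24
M5
G0 X166.83 Y12.08
M3 S306
G01 X166.72 Y127.75 F2767
G01 X97.46 Y126.14
G01 X49.97 Y14.71
G01 X39.47 Y62.63
M5
G0 X48.02 Y28.33
M3 S306
G01 X198.81 Y10.87 F2767
G01 X129.71 Y111.75
M5
G0 X7.28 Y41.44
M3 S306
G01 X198.30 Y140.16 F2767
G01 X32.68 Y110.29
G01 X185.15 Y37.80
G01 X169.70 Y131.65
M5
G0 X0.00 Y0.00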